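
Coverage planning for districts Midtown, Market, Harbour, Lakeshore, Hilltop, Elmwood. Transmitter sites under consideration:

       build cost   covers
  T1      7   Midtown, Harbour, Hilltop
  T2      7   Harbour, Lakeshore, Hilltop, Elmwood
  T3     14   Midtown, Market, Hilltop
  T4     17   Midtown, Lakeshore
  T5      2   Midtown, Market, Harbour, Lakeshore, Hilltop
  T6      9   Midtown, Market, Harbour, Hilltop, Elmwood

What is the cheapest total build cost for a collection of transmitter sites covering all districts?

9

T2, T5 cover every district at build cost 7 + 2 = 9.
Any cover uses at least 2 transmitter sites; among all covering selections none totals below 9.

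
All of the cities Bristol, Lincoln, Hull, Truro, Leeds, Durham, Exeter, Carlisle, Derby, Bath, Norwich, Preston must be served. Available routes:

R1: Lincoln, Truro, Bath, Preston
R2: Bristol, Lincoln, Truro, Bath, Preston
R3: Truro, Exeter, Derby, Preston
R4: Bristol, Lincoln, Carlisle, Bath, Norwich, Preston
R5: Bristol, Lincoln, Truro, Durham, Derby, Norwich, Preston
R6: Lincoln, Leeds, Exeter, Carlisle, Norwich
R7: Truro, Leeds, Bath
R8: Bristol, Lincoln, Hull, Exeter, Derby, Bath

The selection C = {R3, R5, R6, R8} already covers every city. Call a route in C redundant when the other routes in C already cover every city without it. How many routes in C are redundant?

1

Drop R3: the rest still cover every city — redundant.
Drop R5: Durham uncovered — not redundant.
Drop R6: Leeds, Carlisle uncovered — not redundant.
Drop R8: Hull, Bath uncovered — not redundant.
1 redundant: R3.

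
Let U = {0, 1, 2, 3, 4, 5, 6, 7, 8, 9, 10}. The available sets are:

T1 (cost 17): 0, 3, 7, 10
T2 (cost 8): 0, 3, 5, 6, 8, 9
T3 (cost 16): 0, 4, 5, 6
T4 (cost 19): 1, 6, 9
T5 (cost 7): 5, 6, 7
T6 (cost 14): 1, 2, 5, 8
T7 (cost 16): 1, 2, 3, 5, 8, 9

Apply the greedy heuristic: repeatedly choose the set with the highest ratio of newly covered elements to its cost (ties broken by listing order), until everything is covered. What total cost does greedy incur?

Pick 1: T2 adds 6 new (0, 3, 5, 6, 8, 9) at cost 8 (ratio 6/8).
Pick 2: T5 adds 1 new (7) at cost 7 (ratio 1/7).
Pick 3: T6 adds 2 new (1, 2) at cost 14 (ratio 2/14).
Pick 4: T3 adds 1 new (4) at cost 16 (ratio 1/16).
Pick 5: T1 adds 1 new (10) at cost 17 (ratio 1/17).
Greedy total cost: 8 + 7 + 14 + 16 + 17 = 62. (The true optimum is 49, so greedy overshoots here.)

62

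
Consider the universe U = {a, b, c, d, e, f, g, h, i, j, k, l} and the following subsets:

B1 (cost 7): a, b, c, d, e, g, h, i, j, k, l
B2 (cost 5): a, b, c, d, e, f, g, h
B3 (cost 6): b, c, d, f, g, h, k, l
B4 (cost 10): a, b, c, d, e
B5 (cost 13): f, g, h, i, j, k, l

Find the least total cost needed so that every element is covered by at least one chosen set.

12

B1, B2 cover every element at cost 7 + 5 = 12.
Any cover uses at least 2 sets; among all covering selections none totals below 12.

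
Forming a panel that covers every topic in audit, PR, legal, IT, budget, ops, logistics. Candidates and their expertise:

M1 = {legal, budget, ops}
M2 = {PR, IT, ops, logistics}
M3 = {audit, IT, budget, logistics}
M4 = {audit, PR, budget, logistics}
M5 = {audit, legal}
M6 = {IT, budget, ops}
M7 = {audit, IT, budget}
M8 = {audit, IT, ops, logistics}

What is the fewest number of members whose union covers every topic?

M1, M2, M3 together cover {audit, PR, legal, IT, budget, ops, logistics} — every topic.
No 2 of the 8 members cover everything (all 28 pairs fall short), so 3 is minimum.

3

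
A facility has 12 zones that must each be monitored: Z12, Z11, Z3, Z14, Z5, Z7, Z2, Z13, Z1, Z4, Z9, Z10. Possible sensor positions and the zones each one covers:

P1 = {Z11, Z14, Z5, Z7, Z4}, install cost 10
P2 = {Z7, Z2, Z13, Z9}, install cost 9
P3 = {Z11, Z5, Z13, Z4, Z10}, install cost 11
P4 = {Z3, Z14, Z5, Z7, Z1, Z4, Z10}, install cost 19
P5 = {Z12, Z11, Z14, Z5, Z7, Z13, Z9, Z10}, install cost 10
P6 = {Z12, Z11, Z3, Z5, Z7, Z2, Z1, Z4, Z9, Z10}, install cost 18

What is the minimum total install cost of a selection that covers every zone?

P5, P6 cover every zone at install cost 10 + 18 = 28.
Any cover uses at least 2 sensor positions; among all covering selections none totals below 28.

28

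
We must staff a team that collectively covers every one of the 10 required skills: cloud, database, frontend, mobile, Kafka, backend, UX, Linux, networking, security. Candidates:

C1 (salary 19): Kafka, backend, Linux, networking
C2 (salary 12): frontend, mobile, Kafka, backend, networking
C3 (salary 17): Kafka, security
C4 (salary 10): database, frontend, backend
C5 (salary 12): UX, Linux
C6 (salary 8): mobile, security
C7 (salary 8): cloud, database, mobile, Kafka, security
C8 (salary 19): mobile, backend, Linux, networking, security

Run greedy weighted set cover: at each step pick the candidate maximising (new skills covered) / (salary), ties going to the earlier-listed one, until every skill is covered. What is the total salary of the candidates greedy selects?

Pick 1: C7 adds 5 new (cloud, database, mobile, Kafka, security) at salary 8 (ratio 5/8).
Pick 2: C2 adds 3 new (frontend, backend, networking) at salary 12 (ratio 3/12).
Pick 3: C5 adds 2 new (UX, Linux) at salary 12 (ratio 2/12).
Greedy total salary: 8 + 12 + 12 = 32.

32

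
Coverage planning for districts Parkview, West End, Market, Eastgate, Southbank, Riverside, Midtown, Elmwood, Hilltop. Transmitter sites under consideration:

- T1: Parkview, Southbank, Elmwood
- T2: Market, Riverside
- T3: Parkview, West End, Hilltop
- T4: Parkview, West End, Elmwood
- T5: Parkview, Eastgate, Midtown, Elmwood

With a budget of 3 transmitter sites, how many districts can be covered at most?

Choosing T2, T3, T5 covers {Parkview, West End, Market, Eastgate, Riverside, Midtown, Elmwood, Hilltop} — 8 districts.
No choice of 3 transmitter sites does better; here Southbank is left uncovered.

8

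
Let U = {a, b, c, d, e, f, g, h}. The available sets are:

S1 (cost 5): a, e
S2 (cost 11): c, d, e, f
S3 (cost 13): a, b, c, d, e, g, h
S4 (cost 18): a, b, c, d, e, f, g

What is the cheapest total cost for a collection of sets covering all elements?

24

S2, S3 cover every element at cost 11 + 13 = 24.
Any cover uses at least 2 sets; among all covering selections none totals below 24.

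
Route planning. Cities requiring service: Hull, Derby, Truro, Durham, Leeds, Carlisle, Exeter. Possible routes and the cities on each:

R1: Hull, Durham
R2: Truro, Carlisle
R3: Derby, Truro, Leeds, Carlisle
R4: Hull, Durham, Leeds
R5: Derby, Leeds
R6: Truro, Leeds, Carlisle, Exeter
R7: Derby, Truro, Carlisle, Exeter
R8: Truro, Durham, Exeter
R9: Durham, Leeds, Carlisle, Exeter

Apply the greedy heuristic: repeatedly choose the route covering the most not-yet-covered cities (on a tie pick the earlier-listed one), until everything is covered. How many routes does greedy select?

3

Pick 1: R3 covers 4 new cities (Derby, Truro, Leeds, Carlisle).
Pick 2: R1 covers 2 new cities (Hull, Durham).
Pick 3: R6 covers 1 new cities (Exeter).
Greedy uses 3 routes. (The true minimum is 2.)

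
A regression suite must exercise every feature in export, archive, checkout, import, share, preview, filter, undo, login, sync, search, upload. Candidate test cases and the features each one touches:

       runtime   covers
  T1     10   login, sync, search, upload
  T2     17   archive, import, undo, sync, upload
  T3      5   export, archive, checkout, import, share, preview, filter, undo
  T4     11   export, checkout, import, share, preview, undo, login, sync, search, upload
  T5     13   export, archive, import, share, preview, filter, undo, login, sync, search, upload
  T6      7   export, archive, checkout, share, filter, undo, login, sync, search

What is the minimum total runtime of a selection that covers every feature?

T1, T3 cover every feature at runtime 10 + 5 = 15.
Any cover uses at least 2 test cases; among all covering selections none totals below 15.
Greedy by coverage-per-runtime would pick T3, T6, T1 for 22 — worse than the optimum 15.

15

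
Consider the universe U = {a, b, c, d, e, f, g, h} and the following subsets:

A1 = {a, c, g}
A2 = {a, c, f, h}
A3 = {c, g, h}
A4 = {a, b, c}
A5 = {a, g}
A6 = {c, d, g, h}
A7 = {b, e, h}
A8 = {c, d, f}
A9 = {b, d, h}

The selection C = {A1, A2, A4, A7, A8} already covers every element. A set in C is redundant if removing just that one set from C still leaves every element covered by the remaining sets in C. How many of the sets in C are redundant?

2

Drop A1: g uncovered — not redundant.
Drop A2: the rest still cover every element — redundant.
Drop A4: the rest still cover every element — redundant.
Drop A7: e uncovered — not redundant.
Drop A8: d uncovered — not redundant.
2 redundant: A2, A4.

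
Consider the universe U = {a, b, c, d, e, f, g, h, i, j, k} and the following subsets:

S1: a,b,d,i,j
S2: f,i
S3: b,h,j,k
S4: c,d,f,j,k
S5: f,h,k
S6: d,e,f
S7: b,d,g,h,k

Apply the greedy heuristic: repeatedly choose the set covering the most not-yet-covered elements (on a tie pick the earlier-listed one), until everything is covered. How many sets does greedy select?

4

Pick 1: S1 covers 5 new elements (a, b, d, i, j).
Pick 2: S4 covers 3 new elements (c, f, k).
Pick 3: S7 covers 2 new elements (g, h).
Pick 4: S6 covers 1 new elements (e).
Greedy uses 4 sets.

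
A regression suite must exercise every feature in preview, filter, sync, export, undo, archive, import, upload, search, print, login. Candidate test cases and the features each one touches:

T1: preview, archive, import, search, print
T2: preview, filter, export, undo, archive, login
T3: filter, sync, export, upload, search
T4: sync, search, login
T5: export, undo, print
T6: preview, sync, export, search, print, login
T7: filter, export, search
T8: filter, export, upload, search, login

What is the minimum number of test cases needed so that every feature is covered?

3

T1, T2, T3 together cover {preview, filter, sync, export, undo, archive, import, upload, search, print, login} — every feature.
No 2 of the 8 test cases cover everything (all 28 pairs fall short), so 3 is minimum.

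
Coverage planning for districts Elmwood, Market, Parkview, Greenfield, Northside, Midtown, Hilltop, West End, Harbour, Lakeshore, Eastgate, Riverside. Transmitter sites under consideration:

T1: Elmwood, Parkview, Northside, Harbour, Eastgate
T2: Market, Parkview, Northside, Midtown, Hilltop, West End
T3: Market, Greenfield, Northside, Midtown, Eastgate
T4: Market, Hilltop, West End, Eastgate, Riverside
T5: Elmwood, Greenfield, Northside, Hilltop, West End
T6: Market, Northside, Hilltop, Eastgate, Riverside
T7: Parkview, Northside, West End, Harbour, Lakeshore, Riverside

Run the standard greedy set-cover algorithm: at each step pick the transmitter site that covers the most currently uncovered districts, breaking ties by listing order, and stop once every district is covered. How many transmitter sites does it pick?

Pick 1: T2 covers 6 new districts (Market, Parkview, Northside, Midtown, Hilltop, West End).
Pick 2: T1 covers 3 new districts (Elmwood, Harbour, Eastgate).
Pick 3: T7 covers 2 new districts (Lakeshore, Riverside).
Pick 4: T3 covers 1 new districts (Greenfield).
Greedy uses 4 transmitter sites. (The true minimum is 3.)

4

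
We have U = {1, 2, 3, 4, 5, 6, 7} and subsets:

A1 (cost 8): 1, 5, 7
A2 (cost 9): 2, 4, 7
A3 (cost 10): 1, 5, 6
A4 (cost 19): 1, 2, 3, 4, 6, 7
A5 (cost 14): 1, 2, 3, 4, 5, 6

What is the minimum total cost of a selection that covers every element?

A1, A5 cover every element at cost 8 + 14 = 22.
Any cover uses at least 2 sets; among all covering selections none totals below 22.

22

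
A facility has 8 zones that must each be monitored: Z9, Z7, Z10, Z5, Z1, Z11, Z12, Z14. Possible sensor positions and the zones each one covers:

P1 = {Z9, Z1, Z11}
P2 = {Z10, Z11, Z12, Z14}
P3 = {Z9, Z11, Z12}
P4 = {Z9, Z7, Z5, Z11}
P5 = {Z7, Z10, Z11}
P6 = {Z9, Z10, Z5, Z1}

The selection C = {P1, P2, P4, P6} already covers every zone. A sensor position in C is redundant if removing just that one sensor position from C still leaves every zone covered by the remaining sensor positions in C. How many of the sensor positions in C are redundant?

Drop P1: the rest still cover every zone — redundant.
Drop P2: Z12, Z14 uncovered — not redundant.
Drop P4: Z7 uncovered — not redundant.
Drop P6: the rest still cover every zone — redundant.
2 redundant: P1, P6.

2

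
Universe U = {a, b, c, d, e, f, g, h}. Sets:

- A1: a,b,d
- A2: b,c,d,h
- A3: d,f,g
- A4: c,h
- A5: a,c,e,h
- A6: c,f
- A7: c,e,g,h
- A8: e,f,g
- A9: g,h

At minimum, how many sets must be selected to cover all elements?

3

A1, A2, A8 together cover {a, b, c, d, e, f, g, h} — every element.
No 2 of the 9 sets cover everything (all 36 pairs fall short), so 3 is minimum.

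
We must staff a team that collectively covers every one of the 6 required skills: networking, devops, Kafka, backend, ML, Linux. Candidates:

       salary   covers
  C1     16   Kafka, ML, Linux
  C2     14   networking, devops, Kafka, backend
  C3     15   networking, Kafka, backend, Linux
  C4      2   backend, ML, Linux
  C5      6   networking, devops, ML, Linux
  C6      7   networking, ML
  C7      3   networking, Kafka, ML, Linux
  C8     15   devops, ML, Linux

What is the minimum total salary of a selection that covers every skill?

11

C4, C5, C7 cover every skill at salary 2 + 6 + 3 = 11.
Any cover uses at least 2 candidates; among all covering selections none totals below 11.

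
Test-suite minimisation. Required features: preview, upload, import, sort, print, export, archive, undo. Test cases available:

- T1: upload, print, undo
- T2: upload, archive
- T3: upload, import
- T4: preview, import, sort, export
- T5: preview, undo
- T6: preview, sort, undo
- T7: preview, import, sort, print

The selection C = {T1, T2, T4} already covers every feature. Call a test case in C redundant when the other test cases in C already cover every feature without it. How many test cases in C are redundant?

0

Drop T1: print, undo uncovered — not redundant.
Drop T2: archive uncovered — not redundant.
Drop T4: preview, import, sort, export uncovered — not redundant.
None of the test cases in C is redundant.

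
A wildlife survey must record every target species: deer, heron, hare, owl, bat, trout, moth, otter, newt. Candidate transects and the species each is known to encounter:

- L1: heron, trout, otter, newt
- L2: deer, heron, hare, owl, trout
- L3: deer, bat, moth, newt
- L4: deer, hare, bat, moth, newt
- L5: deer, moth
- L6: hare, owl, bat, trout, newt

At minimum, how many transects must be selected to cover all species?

3

L1, L2, L3 together cover {deer, heron, hare, owl, bat, trout, moth, otter, newt} — every species.
No 2 of the 6 transects cover everything (all 15 pairs fall short), so 3 is minimum.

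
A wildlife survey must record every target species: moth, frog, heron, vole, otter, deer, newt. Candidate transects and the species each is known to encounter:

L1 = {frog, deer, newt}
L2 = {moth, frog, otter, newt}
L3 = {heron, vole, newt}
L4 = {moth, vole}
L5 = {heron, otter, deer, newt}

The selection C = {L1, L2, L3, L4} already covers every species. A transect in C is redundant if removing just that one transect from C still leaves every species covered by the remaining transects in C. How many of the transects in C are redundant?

Drop L1: deer uncovered — not redundant.
Drop L2: otter uncovered — not redundant.
Drop L3: heron uncovered — not redundant.
Drop L4: the rest still cover every species — redundant.
1 redundant: L4.

1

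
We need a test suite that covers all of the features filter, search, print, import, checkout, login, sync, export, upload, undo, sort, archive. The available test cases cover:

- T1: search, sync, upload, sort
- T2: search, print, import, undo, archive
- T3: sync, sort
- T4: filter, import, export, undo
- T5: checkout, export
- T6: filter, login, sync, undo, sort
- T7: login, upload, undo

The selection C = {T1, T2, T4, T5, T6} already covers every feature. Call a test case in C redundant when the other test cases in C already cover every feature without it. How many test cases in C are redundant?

Drop T1: upload uncovered — not redundant.
Drop T2: print, archive uncovered — not redundant.
Drop T4: the rest still cover every feature — redundant.
Drop T5: checkout uncovered — not redundant.
Drop T6: login uncovered — not redundant.
1 redundant: T4.

1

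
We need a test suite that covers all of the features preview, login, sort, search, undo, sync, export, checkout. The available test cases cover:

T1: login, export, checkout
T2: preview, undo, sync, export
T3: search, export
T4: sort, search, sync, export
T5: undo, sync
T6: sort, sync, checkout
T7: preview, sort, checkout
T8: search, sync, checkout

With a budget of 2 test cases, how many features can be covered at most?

Choosing T1, T2 covers {preview, login, undo, sync, export, checkout} — 6 features.
No choice of 2 test cases does better; here sort, search are left uncovered.

6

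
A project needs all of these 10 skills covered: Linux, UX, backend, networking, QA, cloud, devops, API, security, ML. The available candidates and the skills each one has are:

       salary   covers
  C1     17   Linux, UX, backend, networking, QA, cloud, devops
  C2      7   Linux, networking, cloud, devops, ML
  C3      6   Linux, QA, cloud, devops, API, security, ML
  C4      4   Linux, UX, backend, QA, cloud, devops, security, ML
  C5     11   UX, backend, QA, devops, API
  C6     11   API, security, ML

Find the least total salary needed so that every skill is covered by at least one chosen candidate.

C2, C3, C4 cover every skill at salary 7 + 6 + 4 = 17.
Any cover uses at least 2 candidates; among all covering selections none totals below 17.

17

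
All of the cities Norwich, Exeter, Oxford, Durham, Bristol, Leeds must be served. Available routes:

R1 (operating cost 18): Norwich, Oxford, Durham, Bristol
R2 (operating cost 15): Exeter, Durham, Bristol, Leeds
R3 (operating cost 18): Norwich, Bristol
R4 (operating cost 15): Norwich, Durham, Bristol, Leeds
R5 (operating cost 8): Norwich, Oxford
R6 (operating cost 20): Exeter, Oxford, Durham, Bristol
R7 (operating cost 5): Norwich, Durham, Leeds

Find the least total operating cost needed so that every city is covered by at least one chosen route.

23

R2, R5 cover every city at operating cost 15 + 8 = 23.
Any cover uses at least 2 routes; among all covering selections none totals below 23.
Greedy by coverage-per-operating cost would pick R7, R6 for 25 — worse than the optimum 23.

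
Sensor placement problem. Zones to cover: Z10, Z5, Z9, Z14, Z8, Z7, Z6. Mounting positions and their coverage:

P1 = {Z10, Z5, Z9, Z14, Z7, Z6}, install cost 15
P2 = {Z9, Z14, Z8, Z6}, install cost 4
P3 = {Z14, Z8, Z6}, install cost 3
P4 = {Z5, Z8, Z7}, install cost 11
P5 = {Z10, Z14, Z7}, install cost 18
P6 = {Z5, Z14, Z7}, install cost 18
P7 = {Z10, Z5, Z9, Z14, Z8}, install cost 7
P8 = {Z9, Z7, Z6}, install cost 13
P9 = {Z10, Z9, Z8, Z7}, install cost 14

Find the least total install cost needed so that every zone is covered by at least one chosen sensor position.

18

P1, P3 cover every zone at install cost 15 + 3 = 18.
Any cover uses at least 2 sensor positions; among all covering selections none totals below 18.
Greedy by coverage-per-install cost would pick P2, P7, P4 for 22 — worse than the optimum 18.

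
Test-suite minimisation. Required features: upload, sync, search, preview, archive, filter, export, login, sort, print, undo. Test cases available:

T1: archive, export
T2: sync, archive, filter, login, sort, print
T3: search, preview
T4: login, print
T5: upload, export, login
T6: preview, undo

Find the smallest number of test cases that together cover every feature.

4

T2, T3, T5, T6 together cover {upload, sync, search, preview, archive, filter, export, login, sort, print, undo} — every feature.
No 3 of the 6 test cases cover everything (all 20 triples fall short), so 4 is minimum.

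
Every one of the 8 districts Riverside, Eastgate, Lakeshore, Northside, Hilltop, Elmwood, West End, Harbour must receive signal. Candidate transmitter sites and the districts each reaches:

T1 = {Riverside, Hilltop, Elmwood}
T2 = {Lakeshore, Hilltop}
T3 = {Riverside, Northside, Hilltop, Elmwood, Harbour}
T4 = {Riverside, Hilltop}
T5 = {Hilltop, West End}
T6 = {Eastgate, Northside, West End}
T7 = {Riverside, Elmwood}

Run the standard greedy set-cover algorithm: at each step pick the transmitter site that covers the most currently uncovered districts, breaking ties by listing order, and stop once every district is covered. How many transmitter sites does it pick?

3

Pick 1: T3 covers 5 new districts (Riverside, Northside, Hilltop, Elmwood, Harbour).
Pick 2: T6 covers 2 new districts (Eastgate, West End).
Pick 3: T2 covers 1 new districts (Lakeshore).
Greedy uses 3 transmitter sites.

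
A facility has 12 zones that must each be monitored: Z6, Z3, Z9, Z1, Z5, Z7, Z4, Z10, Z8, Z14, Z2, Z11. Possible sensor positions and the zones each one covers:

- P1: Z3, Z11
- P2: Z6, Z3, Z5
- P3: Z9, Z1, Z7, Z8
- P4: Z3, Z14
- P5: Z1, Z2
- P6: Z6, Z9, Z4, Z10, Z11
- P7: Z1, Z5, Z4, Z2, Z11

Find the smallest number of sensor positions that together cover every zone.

P3, P4, P6, P7 together cover {Z6, Z3, Z9, Z1, Z5, Z7, Z4, Z10, Z8, Z14, Z2, Z11} — every zone.
No 3 of the 7 sensor positions cover everything (all 35 triples fall short), so 4 is minimum.
Greedy (largest uncovered first) would take P6, P3, P2, P4, P5 — 5 sensor positions — but 4 suffice.

4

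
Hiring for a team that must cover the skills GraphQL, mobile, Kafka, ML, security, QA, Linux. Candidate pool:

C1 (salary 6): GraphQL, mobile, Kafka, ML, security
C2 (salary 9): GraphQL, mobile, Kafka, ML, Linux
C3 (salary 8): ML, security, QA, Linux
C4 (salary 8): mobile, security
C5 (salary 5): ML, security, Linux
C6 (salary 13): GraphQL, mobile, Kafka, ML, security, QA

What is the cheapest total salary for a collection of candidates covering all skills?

C1, C3 cover every skill at salary 6 + 8 = 14.
Any cover uses at least 2 candidates; among all covering selections none totals below 14.

14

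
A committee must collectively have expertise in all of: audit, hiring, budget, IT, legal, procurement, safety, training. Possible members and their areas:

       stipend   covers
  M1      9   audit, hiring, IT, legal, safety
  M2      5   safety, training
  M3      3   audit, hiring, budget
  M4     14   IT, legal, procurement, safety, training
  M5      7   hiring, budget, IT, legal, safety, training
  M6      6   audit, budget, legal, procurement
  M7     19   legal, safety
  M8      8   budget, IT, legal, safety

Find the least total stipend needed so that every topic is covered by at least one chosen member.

M5, M6 cover every topic at stipend 7 + 6 = 13.
Any cover uses at least 2 members; among all covering selections none totals below 13.

13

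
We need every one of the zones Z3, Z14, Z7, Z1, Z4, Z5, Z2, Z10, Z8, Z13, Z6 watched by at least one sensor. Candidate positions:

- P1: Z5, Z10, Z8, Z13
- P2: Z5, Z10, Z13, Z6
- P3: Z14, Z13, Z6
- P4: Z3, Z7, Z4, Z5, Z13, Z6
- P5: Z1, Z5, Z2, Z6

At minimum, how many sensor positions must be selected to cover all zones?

P1, P3, P4, P5 together cover {Z3, Z14, Z7, Z1, Z4, Z5, Z2, Z10, Z8, Z13, Z6} — every zone.
No 3 of the 5 sensor positions cover everything (all 10 triples fall short), so 4 is minimum.

4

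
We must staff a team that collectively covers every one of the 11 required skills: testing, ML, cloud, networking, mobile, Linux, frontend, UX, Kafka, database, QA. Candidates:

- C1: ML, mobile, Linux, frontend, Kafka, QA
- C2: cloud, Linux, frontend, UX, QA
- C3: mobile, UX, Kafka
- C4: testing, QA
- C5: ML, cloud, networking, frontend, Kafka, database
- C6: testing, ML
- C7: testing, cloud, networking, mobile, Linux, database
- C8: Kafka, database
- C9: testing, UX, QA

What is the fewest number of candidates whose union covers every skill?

C1, C2, C7 together cover {testing, ML, cloud, networking, mobile, Linux, frontend, UX, Kafka, database, QA} — every skill.
No 2 of the 9 candidates cover everything (all 36 pairs fall short), so 3 is minimum.

3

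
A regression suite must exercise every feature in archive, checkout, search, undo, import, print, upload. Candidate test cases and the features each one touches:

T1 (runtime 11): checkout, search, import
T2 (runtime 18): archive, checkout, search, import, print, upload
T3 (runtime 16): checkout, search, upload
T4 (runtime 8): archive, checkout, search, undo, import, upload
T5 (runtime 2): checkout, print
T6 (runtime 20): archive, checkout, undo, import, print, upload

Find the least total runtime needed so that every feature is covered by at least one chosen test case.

10

T4, T5 cover every feature at runtime 8 + 2 = 10.
Any cover uses at least 2 test cases; among all covering selections none totals below 10.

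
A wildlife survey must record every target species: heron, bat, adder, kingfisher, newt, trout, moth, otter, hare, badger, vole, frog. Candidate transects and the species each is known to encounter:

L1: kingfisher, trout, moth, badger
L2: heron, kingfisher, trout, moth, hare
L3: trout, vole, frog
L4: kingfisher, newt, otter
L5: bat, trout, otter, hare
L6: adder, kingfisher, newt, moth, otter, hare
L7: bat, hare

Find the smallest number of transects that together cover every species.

L1, L2, L3, L5, L6 together cover {heron, bat, adder, kingfisher, newt, trout, moth, otter, hare, badger, vole, frog} — every species.
No 4 of the 7 transects cover everything (all 35 size-4 selections fall short), so 5 is minimum.

5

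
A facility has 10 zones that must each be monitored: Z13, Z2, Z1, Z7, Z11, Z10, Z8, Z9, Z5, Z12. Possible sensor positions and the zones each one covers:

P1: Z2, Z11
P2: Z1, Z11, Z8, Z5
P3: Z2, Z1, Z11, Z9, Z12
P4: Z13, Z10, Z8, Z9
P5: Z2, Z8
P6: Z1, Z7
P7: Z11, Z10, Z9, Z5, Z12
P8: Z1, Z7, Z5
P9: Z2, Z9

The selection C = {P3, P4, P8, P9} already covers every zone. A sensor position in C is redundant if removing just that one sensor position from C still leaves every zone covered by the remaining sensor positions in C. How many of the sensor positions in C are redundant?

1

Drop P3: Z11, Z12 uncovered — not redundant.
Drop P4: Z13, Z10, Z8 uncovered — not redundant.
Drop P8: Z7, Z5 uncovered — not redundant.
Drop P9: the rest still cover every zone — redundant.
1 redundant: P9.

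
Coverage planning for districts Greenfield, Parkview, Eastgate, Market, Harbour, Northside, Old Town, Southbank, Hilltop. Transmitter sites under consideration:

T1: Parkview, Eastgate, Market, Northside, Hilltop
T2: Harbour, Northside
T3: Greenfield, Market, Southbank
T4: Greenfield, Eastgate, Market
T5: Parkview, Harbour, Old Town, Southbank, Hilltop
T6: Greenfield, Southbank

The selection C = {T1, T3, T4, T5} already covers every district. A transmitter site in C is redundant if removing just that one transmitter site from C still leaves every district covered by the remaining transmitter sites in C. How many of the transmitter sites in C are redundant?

Drop T1: Northside uncovered — not redundant.
Drop T3: the rest still cover every district — redundant.
Drop T4: the rest still cover every district — redundant.
Drop T5: Harbour, Old Town uncovered — not redundant.
2 redundant: T3, T4.

2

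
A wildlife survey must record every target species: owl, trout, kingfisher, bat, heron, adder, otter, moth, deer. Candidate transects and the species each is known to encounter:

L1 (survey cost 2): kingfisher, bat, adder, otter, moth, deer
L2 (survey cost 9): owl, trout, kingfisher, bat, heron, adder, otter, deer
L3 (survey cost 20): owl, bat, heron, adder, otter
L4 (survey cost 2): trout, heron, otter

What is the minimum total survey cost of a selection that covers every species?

L1, L2 cover every species at survey cost 2 + 9 = 11.
Any cover uses at least 2 transects; among all covering selections none totals below 11.
Greedy by coverage-per-survey cost would pick L1, L4, L2 for 13 — worse than the optimum 11.

11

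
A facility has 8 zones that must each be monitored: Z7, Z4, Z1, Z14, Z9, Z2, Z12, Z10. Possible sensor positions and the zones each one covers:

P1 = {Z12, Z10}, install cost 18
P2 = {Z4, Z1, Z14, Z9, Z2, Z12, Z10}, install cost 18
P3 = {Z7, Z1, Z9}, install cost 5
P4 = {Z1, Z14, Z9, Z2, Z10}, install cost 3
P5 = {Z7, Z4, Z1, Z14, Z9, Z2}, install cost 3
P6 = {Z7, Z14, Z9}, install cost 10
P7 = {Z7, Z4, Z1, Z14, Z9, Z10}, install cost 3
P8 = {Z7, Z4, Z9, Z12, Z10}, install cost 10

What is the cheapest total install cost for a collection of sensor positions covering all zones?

13

P4, P8 cover every zone at install cost 3 + 10 = 13.
Any cover uses at least 2 sensor positions; among all covering selections none totals below 13.
Greedy by coverage-per-install cost would pick P5, P4, P8 for 16 — worse than the optimum 13.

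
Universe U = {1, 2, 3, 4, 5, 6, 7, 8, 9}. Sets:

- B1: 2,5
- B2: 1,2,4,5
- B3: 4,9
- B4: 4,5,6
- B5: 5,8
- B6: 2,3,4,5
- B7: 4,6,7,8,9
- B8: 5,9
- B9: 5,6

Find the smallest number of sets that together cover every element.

B2, B6, B7 together cover {1, 2, 3, 4, 5, 6, 7, 8, 9} — every element.
No 2 of the 9 sets cover everything (all 36 pairs fall short), so 3 is minimum.

3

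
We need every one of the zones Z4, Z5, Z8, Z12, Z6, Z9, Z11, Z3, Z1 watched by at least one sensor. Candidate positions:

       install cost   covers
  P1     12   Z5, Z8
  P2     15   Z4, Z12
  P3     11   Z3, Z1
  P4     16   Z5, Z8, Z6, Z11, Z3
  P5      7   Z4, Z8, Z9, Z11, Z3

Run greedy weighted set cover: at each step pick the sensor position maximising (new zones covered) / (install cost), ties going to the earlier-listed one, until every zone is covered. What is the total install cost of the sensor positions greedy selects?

Pick 1: P5 adds 5 new (Z4, Z8, Z9, Z11, Z3) at install cost 7 (ratio 5/7).
Pick 2: P4 adds 2 new (Z5, Z6) at install cost 16 (ratio 2/16).
Pick 3: P3 adds 1 new (Z1) at install cost 11 (ratio 1/11).
Pick 4: P2 adds 1 new (Z12) at install cost 15 (ratio 1/15).
Greedy total install cost: 7 + 16 + 11 + 15 = 49.

49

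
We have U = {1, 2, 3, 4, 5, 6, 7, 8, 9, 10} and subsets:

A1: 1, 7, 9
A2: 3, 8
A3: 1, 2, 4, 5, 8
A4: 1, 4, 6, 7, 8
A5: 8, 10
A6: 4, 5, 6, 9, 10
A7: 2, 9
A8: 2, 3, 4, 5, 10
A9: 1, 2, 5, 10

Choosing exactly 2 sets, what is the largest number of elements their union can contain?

Choosing A4, A8 covers {1, 2, 3, 4, 5, 6, 7, 8, 10} — 9 elements.
No choice of 2 sets does better; here 9 is left uncovered.

9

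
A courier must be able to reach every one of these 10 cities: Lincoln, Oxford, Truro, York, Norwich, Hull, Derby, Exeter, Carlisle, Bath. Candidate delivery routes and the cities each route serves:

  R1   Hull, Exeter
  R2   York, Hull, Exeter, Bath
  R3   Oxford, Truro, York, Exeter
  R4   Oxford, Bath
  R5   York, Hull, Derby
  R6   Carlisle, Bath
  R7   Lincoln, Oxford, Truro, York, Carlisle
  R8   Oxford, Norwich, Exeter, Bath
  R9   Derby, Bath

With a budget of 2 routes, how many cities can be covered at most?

Choosing R2, R7 covers {Lincoln, Oxford, Truro, York, Hull, Exeter, Carlisle, Bath} — 8 cities.
No choice of 2 routes does better; here Norwich, Derby are left uncovered.

8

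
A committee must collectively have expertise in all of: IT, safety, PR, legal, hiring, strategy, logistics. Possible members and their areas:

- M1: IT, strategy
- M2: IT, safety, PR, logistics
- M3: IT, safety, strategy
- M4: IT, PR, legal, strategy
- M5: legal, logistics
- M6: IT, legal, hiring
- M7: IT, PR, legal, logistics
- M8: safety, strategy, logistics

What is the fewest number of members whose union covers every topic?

M1, M2, M6 together cover {IT, safety, PR, legal, hiring, strategy, logistics} — every topic.
No 2 of the 8 members cover everything (all 28 pairs fall short), so 3 is minimum.

3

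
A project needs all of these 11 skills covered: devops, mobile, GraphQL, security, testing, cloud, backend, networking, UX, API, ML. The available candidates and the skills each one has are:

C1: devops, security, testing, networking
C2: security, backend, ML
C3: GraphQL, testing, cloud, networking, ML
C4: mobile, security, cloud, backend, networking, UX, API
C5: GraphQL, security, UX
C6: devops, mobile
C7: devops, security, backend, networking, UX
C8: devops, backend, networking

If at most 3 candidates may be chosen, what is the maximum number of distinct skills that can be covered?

11

Choosing C1, C3, C4 covers {devops, mobile, GraphQL, security, testing, cloud, backend, networking, UX, API, ML} — 11 skills.
That is all 11 skills.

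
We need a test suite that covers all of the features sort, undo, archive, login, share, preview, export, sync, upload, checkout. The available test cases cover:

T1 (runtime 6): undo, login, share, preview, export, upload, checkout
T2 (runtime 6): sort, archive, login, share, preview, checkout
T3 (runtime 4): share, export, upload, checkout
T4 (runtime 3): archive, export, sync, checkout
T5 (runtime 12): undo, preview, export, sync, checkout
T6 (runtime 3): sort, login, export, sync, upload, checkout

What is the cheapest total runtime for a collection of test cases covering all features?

12

T1, T4, T6 cover every feature at runtime 6 + 3 + 3 = 12.
Any cover uses at least 3 test cases; among all covering selections none totals below 12.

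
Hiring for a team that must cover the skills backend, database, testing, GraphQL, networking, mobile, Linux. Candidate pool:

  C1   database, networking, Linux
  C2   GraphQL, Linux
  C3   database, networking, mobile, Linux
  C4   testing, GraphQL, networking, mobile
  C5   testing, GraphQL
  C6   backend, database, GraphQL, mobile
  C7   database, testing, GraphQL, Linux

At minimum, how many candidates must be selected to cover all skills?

3

C1, C4, C6 together cover {backend, database, testing, GraphQL, networking, mobile, Linux} — every skill.
No 2 of the 7 candidates cover everything (all 21 pairs fall short), so 3 is minimum.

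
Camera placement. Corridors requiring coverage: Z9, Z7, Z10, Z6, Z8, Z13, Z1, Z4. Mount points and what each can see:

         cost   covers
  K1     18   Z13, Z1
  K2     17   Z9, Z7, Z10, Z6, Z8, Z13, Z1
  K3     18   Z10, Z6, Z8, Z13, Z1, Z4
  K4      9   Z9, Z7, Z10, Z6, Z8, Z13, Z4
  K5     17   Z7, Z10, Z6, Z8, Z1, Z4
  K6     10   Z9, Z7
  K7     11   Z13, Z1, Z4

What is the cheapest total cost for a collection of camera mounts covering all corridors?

K4, K7 cover every corridor at cost 9 + 11 = 20.
Any cover uses at least 2 camera mounts; among all covering selections none totals below 20.

20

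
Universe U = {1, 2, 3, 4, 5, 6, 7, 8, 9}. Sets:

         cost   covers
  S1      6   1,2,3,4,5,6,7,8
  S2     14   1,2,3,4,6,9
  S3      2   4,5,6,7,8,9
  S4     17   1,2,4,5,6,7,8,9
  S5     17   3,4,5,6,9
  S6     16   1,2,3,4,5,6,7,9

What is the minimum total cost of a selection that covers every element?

8

S1, S3 cover every element at cost 6 + 2 = 8.
Any cover uses at least 2 sets; among all covering selections none totals below 8.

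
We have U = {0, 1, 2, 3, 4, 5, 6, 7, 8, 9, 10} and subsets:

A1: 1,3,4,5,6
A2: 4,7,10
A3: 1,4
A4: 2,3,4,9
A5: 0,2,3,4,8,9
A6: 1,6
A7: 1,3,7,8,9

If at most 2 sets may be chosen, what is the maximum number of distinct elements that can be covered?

Choosing A1, A5 covers {0, 1, 2, 3, 4, 5, 6, 8, 9} — 9 elements.
No choice of 2 sets does better; here 7, 10 are left uncovered.

9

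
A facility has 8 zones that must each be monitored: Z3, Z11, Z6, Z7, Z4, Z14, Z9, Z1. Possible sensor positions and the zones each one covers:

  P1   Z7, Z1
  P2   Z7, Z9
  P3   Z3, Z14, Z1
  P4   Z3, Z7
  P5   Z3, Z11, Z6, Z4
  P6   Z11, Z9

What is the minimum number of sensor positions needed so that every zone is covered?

3

P2, P3, P5 together cover {Z3, Z11, Z6, Z7, Z4, Z14, Z9, Z1} — every zone.
No 2 of the 6 sensor positions cover everything (all 15 pairs fall short), so 3 is minimum.
Greedy (largest uncovered first) would take P5, P1, P2, P3 — 4 sensor positions — but 3 suffice.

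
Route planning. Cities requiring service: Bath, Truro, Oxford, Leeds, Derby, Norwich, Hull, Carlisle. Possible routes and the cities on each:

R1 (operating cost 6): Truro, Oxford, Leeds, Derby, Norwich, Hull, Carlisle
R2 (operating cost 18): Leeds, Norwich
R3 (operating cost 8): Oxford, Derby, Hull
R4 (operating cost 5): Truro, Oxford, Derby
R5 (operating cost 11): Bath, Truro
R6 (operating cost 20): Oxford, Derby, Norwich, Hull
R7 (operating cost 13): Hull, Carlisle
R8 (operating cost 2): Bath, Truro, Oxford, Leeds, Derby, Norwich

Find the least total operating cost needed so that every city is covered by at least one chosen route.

R1, R8 cover every city at operating cost 6 + 2 = 8.
Any cover uses at least 2 routes; among all covering selections none totals below 8.

8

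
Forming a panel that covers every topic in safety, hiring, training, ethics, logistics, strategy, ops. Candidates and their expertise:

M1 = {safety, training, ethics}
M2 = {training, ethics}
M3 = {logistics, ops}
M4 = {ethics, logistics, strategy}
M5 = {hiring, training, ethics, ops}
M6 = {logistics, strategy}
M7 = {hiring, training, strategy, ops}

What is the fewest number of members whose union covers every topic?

3

M1, M3, M7 together cover {safety, hiring, training, ethics, logistics, strategy, ops} — every topic.
No 2 of the 7 members cover everything (all 21 pairs fall short), so 3 is minimum.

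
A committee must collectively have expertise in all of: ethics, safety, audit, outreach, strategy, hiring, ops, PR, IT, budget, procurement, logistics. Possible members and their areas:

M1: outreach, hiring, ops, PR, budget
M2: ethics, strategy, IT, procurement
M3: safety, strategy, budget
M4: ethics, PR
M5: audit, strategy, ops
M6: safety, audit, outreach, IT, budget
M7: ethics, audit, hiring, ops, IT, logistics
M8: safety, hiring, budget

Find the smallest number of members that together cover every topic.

M1, M2, M3, M7 together cover {ethics, safety, audit, outreach, strategy, hiring, ops, PR, IT, budget, procurement, logistics} — every topic.
No 3 of the 8 members cover everything (all 56 triples fall short), so 4 is minimum.

4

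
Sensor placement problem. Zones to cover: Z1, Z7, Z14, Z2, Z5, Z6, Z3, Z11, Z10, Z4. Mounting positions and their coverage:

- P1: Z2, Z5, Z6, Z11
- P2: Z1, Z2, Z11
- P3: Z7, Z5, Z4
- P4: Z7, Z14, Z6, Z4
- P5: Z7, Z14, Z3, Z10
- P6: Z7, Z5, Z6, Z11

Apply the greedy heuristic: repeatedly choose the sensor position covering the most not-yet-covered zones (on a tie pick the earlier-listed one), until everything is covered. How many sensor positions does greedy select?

4

Pick 1: P1 covers 4 new zones (Z2, Z5, Z6, Z11).
Pick 2: P5 covers 4 new zones (Z7, Z14, Z3, Z10).
Pick 3: P2 covers 1 new zones (Z1).
Pick 4: P3 covers 1 new zones (Z4).
Greedy uses 4 sensor positions.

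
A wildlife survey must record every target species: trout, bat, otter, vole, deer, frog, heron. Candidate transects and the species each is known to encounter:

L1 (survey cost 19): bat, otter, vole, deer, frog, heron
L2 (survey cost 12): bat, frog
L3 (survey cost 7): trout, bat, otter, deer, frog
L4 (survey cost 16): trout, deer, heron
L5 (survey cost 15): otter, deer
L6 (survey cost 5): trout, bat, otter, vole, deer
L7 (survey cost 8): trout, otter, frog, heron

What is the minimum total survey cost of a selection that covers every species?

L6, L7 cover every species at survey cost 5 + 8 = 13.
Any cover uses at least 2 transects; among all covering selections none totals below 13.

13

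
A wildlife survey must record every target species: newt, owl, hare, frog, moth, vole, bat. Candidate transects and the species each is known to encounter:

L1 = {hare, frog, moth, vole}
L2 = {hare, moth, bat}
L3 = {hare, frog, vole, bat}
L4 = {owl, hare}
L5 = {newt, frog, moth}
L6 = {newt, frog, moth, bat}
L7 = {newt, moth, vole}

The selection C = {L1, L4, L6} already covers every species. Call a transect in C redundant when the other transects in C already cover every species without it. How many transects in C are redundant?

Drop L1: vole uncovered — not redundant.
Drop L4: owl uncovered — not redundant.
Drop L6: newt, bat uncovered — not redundant.
None of the transects in C is redundant.

0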